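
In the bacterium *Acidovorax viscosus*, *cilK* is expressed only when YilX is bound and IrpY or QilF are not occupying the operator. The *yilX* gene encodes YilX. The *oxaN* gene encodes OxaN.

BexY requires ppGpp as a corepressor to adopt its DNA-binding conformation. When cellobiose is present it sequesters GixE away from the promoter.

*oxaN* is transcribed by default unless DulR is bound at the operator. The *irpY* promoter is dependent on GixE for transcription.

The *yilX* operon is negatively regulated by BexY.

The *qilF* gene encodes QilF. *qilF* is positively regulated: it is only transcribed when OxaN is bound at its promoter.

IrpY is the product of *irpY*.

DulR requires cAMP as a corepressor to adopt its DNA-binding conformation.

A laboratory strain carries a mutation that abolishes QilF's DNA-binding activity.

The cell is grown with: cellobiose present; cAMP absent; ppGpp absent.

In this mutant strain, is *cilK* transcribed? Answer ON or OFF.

ON

Cellobiose is present, so GixE is inactive.
Required activator GixE is absent, so *irpY* is not transcribed.
So IrpY is not produced.
QilF is non-functional in this strain, so it has no effect.
ppGpp is absent, so BexY is inactive.
With no repressor bound, *yilX* is transcribed.
So YilX is produced and active.
No repressor is bound and YilX is active, so *cilK* is transcribed.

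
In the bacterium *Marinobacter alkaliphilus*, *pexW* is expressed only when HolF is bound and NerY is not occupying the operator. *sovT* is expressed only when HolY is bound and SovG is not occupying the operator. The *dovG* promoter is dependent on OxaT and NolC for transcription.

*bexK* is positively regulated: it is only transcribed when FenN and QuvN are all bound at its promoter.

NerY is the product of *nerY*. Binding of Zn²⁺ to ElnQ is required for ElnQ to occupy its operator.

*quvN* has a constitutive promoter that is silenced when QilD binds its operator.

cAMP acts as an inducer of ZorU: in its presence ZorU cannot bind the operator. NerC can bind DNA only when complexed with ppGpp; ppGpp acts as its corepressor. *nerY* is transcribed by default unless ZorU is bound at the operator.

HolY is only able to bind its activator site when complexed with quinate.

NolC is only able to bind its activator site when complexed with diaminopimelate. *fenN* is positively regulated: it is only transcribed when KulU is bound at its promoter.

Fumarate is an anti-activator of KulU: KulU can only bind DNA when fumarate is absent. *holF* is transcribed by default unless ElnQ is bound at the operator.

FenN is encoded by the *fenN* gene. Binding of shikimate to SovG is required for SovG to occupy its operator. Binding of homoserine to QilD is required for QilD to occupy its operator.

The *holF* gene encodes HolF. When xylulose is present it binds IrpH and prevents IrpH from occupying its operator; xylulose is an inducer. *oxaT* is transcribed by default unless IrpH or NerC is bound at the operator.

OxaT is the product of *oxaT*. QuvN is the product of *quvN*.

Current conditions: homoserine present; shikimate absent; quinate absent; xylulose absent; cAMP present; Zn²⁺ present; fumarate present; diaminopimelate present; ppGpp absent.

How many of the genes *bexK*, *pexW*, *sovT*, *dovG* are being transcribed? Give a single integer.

Fumarate is present, so KulU is inactive.
Required activator KulU is absent, so *fenN* is not transcribed.
So FenN is not produced.
Homoserine is present, so QilD is active.
With repressor QilD bound, *quvN* is not transcribed.
So QuvN is not produced.
Required activator FenN is absent, so *bexK* is not transcribed.
→ *bexK* is OFF.
cAMP is present, so ZorU is inactive.
With no repressor bound, *nerY* is transcribed.
So NerY is produced and active.
Zn²⁺ is present, so ElnQ is active.
With repressor ElnQ bound, *holF* is not transcribed.
So HolF is not produced.
With repressor NerY bound, *pexW* is not transcribed.
→ *pexW* is OFF.
Shikimate is absent, so SovG is inactive.
Quinate is absent, so HolY is inactive.
Required activator HolY is absent, so *sovT* is not transcribed.
→ *sovT* is OFF.
Xylulose is absent, so IrpH is active.
ppGpp is absent, so NerC is inactive.
With repressor IrpH bound, *oxaT* is not transcribed.
So OxaT is not produced.
Diaminopimelate is present, so NolC is active.
Required activator OxaT is absent, so *dovG* is not transcribed.
→ *dovG* is OFF.
0 of the 4 genes are transcribed.

0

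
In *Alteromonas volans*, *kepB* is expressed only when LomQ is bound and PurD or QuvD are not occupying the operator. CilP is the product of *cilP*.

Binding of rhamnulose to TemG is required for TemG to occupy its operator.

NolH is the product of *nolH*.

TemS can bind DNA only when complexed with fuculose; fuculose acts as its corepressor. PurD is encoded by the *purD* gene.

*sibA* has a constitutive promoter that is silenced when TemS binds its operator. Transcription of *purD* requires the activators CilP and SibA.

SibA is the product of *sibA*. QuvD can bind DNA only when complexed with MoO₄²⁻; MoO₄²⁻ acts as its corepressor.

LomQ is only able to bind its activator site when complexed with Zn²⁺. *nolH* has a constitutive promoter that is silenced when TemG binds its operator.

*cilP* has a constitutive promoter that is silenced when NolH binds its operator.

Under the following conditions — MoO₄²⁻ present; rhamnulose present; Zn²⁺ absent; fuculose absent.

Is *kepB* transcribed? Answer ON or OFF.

OFF

Rhamnulose is present, so TemG is active.
With repressor TemG bound, *nolH* is not transcribed.
So NolH is not produced.
With no repressor bound, *cilP* is transcribed.
So CilP is produced and active.
Fuculose is absent, so TemS is inactive.
With no repressor bound, *sibA* is transcribed.
So SibA is produced and active.
No repressor is bound and CilP and SibA are active, so *purD* is transcribed.
So PurD is produced and active.
MoO₄²⁻ is present, so QuvD is active.
Zn²⁺ is absent, so LomQ is inactive.
With repressor PurD bound, *kepB* is not transcribed.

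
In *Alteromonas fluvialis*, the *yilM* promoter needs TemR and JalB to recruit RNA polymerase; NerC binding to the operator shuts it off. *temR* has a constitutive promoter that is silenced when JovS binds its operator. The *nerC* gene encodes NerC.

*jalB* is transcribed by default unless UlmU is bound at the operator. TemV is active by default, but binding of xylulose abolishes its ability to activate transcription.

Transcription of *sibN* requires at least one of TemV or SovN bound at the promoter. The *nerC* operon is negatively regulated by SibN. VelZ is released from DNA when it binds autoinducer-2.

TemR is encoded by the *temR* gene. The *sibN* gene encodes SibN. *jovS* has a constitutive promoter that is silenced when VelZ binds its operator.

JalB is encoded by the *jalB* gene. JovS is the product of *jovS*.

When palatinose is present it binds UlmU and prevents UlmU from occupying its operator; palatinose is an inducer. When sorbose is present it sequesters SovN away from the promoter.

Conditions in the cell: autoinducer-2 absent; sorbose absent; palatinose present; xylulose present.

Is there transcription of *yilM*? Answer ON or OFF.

ON

Autoinducer-2 is absent, so VelZ is active.
With repressor VelZ bound, *jovS* is not transcribed.
So JovS is not produced.
With no repressor bound, *temR* is transcribed.
So TemR is produced and active.
Palatinose is present, so UlmU is inactive.
With no repressor bound, *jalB* is transcribed.
So JalB is produced and active.
Xylulose is present, so TemV is inactive.
Sorbose is absent, so SovN is active.
Activator SovN is present, so *sibN* is transcribed.
So SibN is produced and active.
With repressor SibN bound, *nerC* is not transcribed.
So NerC is not produced.
No repressor is bound and TemR and JalB are active, so *yilM* is transcribed.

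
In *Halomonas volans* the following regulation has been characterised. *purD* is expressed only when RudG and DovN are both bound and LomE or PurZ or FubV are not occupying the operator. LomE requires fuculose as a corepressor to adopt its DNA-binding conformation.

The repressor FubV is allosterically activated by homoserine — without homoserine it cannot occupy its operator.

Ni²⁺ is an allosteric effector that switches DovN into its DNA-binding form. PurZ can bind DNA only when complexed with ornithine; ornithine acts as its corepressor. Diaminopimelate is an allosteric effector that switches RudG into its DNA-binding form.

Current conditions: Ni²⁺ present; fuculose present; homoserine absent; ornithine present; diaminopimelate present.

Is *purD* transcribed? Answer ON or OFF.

OFF

Fuculose is present, so LomE is active.
Ornithine is present, so PurZ is active.
Diaminopimelate is present, so RudG is active.
Homoserine is absent, so FubV is inactive.
Ni²⁺ is present, so DovN is active.
With repressor LomE bound, *purD* is not transcribed.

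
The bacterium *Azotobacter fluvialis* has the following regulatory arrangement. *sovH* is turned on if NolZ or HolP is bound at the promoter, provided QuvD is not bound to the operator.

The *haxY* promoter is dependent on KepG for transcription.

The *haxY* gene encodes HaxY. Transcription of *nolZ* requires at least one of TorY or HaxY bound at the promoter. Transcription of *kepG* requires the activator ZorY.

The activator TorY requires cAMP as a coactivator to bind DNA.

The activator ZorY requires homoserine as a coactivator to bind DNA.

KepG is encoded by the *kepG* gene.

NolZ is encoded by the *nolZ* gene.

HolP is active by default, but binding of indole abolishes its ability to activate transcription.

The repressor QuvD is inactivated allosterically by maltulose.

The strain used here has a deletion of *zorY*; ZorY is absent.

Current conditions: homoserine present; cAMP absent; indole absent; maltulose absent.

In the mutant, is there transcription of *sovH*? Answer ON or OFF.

Maltulose is absent, so QuvD is active.
cAMP is absent, so TorY is inactive.
ZorY is non-functional in this strain, so it has no effect.
Required activator ZorY is absent, so *kepG* is not transcribed.
So KepG is not produced.
Required activator KepG is absent, so *haxY* is not transcribed.
So HaxY is not produced.
No activator is available at the *nolZ* promoter, so *nolZ* is not transcribed.
So NolZ is not produced.
Indole is absent, so HolP is active.
With repressor QuvD bound, *sovH* is not transcribed.

OFF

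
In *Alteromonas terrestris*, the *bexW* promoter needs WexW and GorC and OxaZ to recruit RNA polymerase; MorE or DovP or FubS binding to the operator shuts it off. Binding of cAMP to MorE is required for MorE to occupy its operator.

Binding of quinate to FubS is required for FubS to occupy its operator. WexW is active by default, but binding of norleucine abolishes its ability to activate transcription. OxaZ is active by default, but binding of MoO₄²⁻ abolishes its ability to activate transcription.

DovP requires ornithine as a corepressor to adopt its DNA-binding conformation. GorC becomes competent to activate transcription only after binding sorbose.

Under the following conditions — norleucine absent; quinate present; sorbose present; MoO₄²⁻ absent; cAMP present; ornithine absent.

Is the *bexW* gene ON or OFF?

cAMP is present, so MorE is active.
Norleucine is absent, so WexW is active.
Ornithine is absent, so DovP is inactive.
Sorbose is present, so GorC is active.
MoO₄²⁻ is absent, so OxaZ is active.
Quinate is present, so FubS is active.
With repressor MorE bound, *bexW* is not transcribed.

OFF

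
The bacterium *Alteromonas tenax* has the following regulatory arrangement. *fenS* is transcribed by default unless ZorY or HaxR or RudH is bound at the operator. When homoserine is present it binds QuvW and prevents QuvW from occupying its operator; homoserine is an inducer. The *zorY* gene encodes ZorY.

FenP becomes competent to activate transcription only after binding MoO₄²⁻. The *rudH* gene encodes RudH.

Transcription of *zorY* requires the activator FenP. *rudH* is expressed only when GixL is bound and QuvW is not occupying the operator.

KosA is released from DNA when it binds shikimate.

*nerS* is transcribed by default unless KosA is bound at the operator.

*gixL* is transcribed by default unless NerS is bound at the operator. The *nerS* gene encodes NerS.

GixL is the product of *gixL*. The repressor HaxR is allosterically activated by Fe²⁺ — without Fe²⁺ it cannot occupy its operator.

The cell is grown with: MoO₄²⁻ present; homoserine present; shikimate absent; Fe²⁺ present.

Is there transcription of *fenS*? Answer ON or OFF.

OFF

MoO₄²⁻ is present, so FenP is active.
No repressor is bound and FenP is active, so *zorY* is transcribed.
So ZorY is produced and active.
Fe²⁺ is present, so HaxR is active.
Homoserine is present, so QuvW is inactive.
Shikimate is absent, so KosA is active.
With repressor KosA bound, *nerS* is not transcribed.
So NerS is not produced.
With no repressor bound, *gixL* is transcribed.
So GixL is produced and active.
No repressor is bound and GixL is active, so *rudH* is transcribed.
So RudH is produced and active.
With repressor ZorY bound, *fenS* is not transcribed.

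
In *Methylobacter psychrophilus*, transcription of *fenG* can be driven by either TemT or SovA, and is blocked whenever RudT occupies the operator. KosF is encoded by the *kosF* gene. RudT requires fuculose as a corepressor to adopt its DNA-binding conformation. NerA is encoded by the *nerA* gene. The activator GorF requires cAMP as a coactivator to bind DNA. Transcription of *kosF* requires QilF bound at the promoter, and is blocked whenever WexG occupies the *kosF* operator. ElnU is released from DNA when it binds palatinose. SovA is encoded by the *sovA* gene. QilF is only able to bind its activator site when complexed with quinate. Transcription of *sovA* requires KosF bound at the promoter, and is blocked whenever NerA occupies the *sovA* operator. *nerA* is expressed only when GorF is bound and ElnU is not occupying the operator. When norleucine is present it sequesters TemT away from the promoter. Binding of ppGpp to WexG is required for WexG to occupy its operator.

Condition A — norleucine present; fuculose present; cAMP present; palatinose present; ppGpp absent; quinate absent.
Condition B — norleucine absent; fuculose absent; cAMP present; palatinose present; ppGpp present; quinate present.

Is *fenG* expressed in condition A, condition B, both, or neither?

B only

Condition A:
Norleucine is present, so TemT is inactive.
Fuculose is present, so RudT is active.
cAMP is present, so GorF is active.
Palatinose is present, so ElnU is inactive.
No repressor is bound and GorF is active, so *nerA* is transcribed.
So NerA is produced and active.
ppGpp is absent, so WexG is inactive.
Quinate is absent, so QilF is inactive.
Required activator QilF is absent, so *kosF* is not transcribed.
So KosF is not produced.
With repressor NerA bound, *sovA* is not transcribed.
So SovA is not produced.
With repressor RudT bound, *fenG* is not transcribed.
→ *fenG* is OFF in A.
Condition B:
Norleucine is absent, so TemT is active.
Fuculose is absent, so RudT is inactive.
cAMP is present, so GorF is active.
Palatinose is present, so ElnU is inactive.
No repressor is bound and GorF is active, so *nerA* is transcribed.
So NerA is produced and active.
ppGpp is present, so WexG is active.
Quinate is present, so QilF is active.
With repressor WexG bound, *kosF* is not transcribed.
So KosF is not produced.
With repressor NerA bound, *sovA* is not transcribed.
So SovA is not produced.
Activator TemT is present, so *fenG* is transcribed.
→ *fenG* is ON in B.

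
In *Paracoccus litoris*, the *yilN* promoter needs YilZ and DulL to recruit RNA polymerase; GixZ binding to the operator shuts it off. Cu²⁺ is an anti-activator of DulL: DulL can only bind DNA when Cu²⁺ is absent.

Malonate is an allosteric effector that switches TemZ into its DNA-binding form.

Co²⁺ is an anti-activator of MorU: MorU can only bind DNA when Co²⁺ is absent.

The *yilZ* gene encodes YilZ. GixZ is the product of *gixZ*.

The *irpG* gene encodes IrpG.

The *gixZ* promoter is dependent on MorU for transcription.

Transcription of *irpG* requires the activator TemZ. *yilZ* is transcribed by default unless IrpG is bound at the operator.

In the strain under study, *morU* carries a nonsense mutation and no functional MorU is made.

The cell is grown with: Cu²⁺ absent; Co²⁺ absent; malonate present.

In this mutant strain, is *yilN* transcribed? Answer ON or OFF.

OFF

Malonate is present, so TemZ is active.
No repressor is bound and TemZ is active, so *irpG* is transcribed.
So IrpG is produced and active.
With repressor IrpG bound, *yilZ* is not transcribed.
So YilZ is not produced.
MorU is non-functional in this strain, so it has no effect.
Required activator MorU is absent, so *gixZ* is not transcribed.
So GixZ is not produced.
Cu²⁺ is absent, so DulL is active.
Required activator YilZ is absent, so *yilN* is not transcribed.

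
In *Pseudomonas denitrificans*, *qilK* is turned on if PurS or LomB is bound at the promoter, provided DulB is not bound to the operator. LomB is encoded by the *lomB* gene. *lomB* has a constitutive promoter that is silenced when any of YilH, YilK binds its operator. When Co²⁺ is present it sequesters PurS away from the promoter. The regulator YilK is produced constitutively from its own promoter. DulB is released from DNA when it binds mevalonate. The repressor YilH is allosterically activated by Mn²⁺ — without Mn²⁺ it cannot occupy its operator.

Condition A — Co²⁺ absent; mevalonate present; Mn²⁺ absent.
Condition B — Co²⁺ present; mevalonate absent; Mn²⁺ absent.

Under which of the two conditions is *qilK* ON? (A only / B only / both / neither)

Condition A:
Co²⁺ is absent, so PurS is active.
Mevalonate is present, so DulB is inactive.
Mn²⁺ is absent, so YilH is inactive.
YilK is produced constitutively and is active.
With repressor YilK bound, *lomB* is not transcribed.
So LomB is not produced.
Activator PurS is present, so *qilK* is transcribed.
→ *qilK* is ON in A.
Condition B:
Co²⁺ is present, so PurS is inactive.
Mevalonate is absent, so DulB is active.
Mn²⁺ is absent, so YilH is inactive.
YilK is produced constitutively and is active.
With repressor YilK bound, *lomB* is not transcribed.
So LomB is not produced.
With repressor DulB bound, *qilK* is not transcribed.
→ *qilK* is OFF in B.

A only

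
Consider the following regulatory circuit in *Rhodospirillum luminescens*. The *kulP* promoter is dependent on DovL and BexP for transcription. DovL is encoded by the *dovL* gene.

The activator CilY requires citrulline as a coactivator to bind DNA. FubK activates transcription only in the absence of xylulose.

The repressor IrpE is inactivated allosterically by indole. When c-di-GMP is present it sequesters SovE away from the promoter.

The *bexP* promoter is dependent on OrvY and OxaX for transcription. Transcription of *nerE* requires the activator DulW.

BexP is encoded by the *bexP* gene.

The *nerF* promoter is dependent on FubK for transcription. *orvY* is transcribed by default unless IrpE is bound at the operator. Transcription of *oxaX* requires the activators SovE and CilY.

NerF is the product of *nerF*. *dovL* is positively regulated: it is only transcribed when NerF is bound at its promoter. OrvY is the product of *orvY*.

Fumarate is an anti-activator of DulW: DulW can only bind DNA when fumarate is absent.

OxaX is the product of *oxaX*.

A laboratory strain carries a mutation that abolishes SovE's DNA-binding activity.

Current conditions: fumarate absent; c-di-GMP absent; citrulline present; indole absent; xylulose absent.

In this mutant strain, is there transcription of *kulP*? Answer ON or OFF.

OFF

Xylulose is absent, so FubK is active.
No repressor is bound and FubK is active, so *nerF* is transcribed.
So NerF is produced and active.
No repressor is bound and NerF is active, so *dovL* is transcribed.
So DovL is produced and active.
Indole is absent, so IrpE is active.
With repressor IrpE bound, *orvY* is not transcribed.
So OrvY is not produced.
SovE is non-functional in this strain, so it has no effect.
Citrulline is present, so CilY is active.
Required activator SovE is absent, so *oxaX* is not transcribed.
So OxaX is not produced.
Required activator OrvY is absent, so *bexP* is not transcribed.
So BexP is not produced.
Required activator BexP is absent, so *kulP* is not transcribed.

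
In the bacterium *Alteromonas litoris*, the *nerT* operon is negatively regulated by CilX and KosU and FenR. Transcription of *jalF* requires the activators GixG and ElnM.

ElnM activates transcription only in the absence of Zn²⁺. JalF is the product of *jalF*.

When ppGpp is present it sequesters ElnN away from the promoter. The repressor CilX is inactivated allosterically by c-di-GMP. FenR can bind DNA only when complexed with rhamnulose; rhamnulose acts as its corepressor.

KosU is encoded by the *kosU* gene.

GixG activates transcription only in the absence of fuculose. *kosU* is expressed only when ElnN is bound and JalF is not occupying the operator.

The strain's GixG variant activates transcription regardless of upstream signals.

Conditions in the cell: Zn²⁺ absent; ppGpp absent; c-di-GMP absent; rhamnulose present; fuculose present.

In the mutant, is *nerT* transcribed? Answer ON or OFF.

c-di-GMP is absent, so CilX is active.
ppGpp is absent, so ElnN is active.
GixG is constitutively active in this strain.
Zn²⁺ is absent, so ElnM is active.
No repressor is bound and GixG and ElnM are active, so *jalF* is transcribed.
So JalF is produced and active.
With repressor JalF bound, *kosU* is not transcribed.
So KosU is not produced.
Rhamnulose is present, so FenR is active.
With repressor CilX bound, *nerT* is not transcribed.

OFF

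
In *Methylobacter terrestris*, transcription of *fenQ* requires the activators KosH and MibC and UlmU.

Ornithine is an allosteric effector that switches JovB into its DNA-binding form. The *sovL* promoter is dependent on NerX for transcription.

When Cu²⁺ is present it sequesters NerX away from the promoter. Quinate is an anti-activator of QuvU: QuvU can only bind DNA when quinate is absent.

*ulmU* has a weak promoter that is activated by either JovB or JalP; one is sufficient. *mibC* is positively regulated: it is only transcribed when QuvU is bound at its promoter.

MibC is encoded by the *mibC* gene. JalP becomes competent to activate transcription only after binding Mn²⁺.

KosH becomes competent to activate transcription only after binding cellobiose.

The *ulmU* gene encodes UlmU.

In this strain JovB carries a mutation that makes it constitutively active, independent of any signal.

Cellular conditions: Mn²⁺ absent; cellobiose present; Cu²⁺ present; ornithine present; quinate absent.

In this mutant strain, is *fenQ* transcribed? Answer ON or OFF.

Cellobiose is present, so KosH is active.
Quinate is absent, so QuvU is active.
No repressor is bound and QuvU is active, so *mibC* is transcribed.
So MibC is produced and active.
JovB is constitutively active in this strain.
Mn²⁺ is absent, so JalP is inactive.
Activator JovB is present, so *ulmU* is transcribed.
So UlmU is produced and active.
No repressor is bound and KosH and MibC and UlmU are active, so *fenQ* is transcribed.

ON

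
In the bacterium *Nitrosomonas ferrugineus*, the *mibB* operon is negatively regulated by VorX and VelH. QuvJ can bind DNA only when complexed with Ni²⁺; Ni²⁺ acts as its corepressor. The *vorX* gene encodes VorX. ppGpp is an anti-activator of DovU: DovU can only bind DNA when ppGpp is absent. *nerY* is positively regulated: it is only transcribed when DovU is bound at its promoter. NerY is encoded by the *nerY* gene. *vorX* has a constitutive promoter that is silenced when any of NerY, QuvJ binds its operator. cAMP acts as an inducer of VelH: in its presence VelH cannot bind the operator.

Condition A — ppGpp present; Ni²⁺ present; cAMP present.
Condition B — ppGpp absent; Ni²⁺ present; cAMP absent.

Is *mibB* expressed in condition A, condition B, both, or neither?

Condition A:
ppGpp is present, so DovU is inactive.
Required activator DovU is absent, so *nerY* is not transcribed.
So NerY is not produced.
Ni²⁺ is present, so QuvJ is active.
With repressor QuvJ bound, *vorX* is not transcribed.
So VorX is not produced.
cAMP is present, so VelH is inactive.
With no repressor bound, *mibB* is transcribed.
→ *mibB* is ON in A.
Condition B:
ppGpp is absent, so DovU is active.
No repressor is bound and DovU is active, so *nerY* is transcribed.
So NerY is produced and active.
Ni²⁺ is present, so QuvJ is active.
With repressor NerY bound, *vorX* is not transcribed.
So VorX is not produced.
cAMP is absent, so VelH is active.
With repressor VelH bound, *mibB* is not transcribed.
→ *mibB* is OFF in B.

A only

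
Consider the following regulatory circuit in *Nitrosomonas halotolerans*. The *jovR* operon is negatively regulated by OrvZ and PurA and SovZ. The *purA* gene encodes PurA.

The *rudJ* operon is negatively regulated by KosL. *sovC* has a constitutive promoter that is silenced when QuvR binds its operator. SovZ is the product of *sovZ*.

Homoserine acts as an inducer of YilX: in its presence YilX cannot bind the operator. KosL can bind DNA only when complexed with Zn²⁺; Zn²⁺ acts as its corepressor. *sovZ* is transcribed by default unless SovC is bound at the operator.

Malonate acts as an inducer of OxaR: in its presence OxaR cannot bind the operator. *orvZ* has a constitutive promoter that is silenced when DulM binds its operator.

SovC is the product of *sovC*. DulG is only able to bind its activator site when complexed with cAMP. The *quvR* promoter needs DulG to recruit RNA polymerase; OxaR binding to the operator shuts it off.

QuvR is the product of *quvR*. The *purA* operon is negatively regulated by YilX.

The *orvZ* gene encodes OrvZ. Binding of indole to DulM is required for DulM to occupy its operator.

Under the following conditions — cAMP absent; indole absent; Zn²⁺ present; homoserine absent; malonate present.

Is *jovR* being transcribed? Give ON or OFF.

Indole is absent, so DulM is inactive.
With no repressor bound, *orvZ* is transcribed.
So OrvZ is produced and active.
Homoserine is absent, so YilX is active.
With repressor YilX bound, *purA* is not transcribed.
So PurA is not produced.
Malonate is present, so OxaR is inactive.
cAMP is absent, so DulG is inactive.
Required activator DulG is absent, so *quvR* is not transcribed.
So QuvR is not produced.
With no repressor bound, *sovC* is transcribed.
So SovC is produced and active.
With repressor SovC bound, *sovZ* is not transcribed.
So SovZ is not produced.
With repressor OrvZ bound, *jovR* is not transcribed.

OFF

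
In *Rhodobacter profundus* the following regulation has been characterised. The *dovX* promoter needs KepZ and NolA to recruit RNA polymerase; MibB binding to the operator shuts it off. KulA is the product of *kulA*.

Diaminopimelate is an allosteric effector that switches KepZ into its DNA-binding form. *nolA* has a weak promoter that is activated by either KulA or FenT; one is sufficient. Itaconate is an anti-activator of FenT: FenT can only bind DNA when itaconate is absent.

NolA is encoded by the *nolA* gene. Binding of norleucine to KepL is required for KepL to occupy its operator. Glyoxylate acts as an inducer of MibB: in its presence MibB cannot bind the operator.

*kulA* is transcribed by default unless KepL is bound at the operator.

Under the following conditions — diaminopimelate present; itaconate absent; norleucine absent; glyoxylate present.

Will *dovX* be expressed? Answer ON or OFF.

ON

Diaminopimelate is present, so KepZ is active.
Glyoxylate is present, so MibB is inactive.
Norleucine is absent, so KepL is inactive.
With no repressor bound, *kulA* is transcribed.
So KulA is produced and active.
Itaconate is absent, so FenT is active.
Activator KulA is present, so *nolA* is transcribed.
So NolA is produced and active.
No repressor is bound and KepZ and NolA are active, so *dovX* is transcribed.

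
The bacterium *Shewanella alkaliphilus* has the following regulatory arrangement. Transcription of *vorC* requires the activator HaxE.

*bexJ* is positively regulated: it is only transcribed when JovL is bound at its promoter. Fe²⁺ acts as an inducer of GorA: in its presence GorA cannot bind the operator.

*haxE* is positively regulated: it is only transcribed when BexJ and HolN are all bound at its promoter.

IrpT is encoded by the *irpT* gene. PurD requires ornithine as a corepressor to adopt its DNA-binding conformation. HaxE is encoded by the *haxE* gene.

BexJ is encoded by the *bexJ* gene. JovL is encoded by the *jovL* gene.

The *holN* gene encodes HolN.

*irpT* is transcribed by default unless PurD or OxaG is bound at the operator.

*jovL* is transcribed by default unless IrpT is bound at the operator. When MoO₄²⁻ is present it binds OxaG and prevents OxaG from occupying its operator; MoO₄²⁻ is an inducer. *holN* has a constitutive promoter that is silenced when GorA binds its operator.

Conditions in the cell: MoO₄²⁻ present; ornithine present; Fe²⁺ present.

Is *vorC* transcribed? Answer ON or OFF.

ON

Ornithine is present, so PurD is active.
MoO₄²⁻ is present, so OxaG is inactive.
With repressor PurD bound, *irpT* is not transcribed.
So IrpT is not produced.
With no repressor bound, *jovL* is transcribed.
So JovL is produced and active.
No repressor is bound and JovL is active, so *bexJ* is transcribed.
So BexJ is produced and active.
Fe²⁺ is present, so GorA is inactive.
With no repressor bound, *holN* is transcribed.
So HolN is produced and active.
No repressor is bound and BexJ and HolN are active, so *haxE* is transcribed.
So HaxE is produced and active.
No repressor is bound and HaxE is active, so *vorC* is transcribed.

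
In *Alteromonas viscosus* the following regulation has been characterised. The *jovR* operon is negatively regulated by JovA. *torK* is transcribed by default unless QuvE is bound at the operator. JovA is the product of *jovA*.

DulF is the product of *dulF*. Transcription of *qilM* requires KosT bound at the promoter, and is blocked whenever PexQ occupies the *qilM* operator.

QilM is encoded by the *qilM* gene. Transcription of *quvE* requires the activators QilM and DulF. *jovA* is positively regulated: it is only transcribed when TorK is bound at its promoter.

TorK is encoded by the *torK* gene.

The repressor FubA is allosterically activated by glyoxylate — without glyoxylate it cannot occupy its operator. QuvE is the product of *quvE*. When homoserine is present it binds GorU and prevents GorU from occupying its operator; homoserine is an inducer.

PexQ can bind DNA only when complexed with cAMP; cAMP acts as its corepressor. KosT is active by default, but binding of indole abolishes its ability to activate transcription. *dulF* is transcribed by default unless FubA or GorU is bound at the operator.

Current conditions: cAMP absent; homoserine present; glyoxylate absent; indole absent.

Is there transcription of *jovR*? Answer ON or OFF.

ON

cAMP is absent, so PexQ is inactive.
Indole is absent, so KosT is active.
No repressor is bound and KosT is active, so *qilM* is transcribed.
So QilM is produced and active.
Glyoxylate is absent, so FubA is inactive.
Homoserine is present, so GorU is inactive.
With no repressor bound, *dulF* is transcribed.
So DulF is produced and active.
No repressor is bound and QilM and DulF are active, so *quvE* is transcribed.
So QuvE is produced and active.
With repressor QuvE bound, *torK* is not transcribed.
So TorK is not produced.
Required activator TorK is absent, so *jovA* is not transcribed.
So JovA is not produced.
With no repressor bound, *jovR* is transcribed.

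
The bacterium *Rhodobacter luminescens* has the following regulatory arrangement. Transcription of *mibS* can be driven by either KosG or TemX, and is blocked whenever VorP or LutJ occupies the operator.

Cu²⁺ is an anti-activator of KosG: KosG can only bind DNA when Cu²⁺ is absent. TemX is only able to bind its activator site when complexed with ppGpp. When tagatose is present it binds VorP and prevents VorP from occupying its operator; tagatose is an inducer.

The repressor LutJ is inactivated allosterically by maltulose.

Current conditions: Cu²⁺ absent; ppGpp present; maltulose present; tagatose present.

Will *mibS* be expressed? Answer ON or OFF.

Tagatose is present, so VorP is inactive.
Maltulose is present, so LutJ is inactive.
Cu²⁺ is absent, so KosG is active.
ppGpp is present, so TemX is active.
Activator KosG is present, so *mibS* is transcribed.

ON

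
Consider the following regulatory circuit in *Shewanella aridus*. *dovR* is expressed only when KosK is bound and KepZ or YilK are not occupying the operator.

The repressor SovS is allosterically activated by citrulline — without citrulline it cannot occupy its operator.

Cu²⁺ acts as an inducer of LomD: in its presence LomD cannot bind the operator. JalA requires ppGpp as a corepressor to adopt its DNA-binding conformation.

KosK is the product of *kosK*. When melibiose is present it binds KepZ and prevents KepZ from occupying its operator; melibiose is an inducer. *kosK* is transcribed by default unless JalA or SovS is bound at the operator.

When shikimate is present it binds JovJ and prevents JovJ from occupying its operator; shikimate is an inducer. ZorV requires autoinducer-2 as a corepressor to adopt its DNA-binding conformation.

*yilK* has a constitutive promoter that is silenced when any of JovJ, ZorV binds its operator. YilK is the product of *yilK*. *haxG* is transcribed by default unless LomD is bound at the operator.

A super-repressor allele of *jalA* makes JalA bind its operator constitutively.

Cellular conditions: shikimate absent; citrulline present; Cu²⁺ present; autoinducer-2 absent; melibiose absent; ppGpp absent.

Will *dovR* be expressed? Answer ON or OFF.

OFF

Melibiose is absent, so KepZ is active.
JalA is constitutively active in this strain.
Citrulline is present, so SovS is active.
With repressor JalA bound, *kosK* is not transcribed.
So KosK is not produced.
Shikimate is absent, so JovJ is active.
Autoinducer-2 is absent, so ZorV is inactive.
With repressor JovJ bound, *yilK* is not transcribed.
So YilK is not produced.
With repressor KepZ bound, *dovR* is not transcribed.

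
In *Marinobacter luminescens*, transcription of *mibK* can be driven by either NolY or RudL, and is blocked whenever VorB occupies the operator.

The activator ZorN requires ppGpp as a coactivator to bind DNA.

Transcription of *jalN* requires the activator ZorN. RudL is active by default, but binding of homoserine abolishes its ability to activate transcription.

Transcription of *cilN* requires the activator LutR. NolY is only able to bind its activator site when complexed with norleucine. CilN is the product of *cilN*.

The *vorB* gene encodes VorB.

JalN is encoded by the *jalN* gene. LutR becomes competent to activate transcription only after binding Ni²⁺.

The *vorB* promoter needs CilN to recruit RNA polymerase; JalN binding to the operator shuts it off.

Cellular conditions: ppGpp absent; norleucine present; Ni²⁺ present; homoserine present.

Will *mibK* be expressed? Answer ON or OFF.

OFF

Norleucine is present, so NolY is active.
ppGpp is absent, so ZorN is inactive.
Required activator ZorN is absent, so *jalN* is not transcribed.
So JalN is not produced.
Ni²⁺ is present, so LutR is active.
No repressor is bound and LutR is active, so *cilN* is transcribed.
So CilN is produced and active.
No repressor is bound and CilN is active, so *vorB* is transcribed.
So VorB is produced and active.
Homoserine is present, so RudL is inactive.
With repressor VorB bound, *mibK* is not transcribed.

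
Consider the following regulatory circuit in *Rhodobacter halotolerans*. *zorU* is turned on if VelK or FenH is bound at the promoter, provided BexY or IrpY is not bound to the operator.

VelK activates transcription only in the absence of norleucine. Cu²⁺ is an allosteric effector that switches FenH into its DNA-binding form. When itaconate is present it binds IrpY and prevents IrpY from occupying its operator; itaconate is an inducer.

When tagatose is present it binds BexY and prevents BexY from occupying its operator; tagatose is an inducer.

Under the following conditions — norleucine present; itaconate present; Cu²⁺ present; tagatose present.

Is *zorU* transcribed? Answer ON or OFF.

Tagatose is present, so BexY is inactive.
Itaconate is present, so IrpY is inactive.
Norleucine is present, so VelK is inactive.
Cu²⁺ is present, so FenH is active.
Activator FenH is present, so *zorU* is transcribed.

ON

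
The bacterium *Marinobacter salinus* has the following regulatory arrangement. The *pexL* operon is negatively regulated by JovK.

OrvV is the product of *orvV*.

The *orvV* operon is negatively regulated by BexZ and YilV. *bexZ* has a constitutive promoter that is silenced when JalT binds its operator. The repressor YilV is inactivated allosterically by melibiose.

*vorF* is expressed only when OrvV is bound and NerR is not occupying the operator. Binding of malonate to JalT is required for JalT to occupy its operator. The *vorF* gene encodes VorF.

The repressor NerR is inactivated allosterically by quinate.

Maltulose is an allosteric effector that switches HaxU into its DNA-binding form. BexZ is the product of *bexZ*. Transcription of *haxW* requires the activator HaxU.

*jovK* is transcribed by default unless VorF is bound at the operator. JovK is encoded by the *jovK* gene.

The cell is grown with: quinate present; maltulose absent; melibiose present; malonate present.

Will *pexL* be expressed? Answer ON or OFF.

ON

Malonate is present, so JalT is active.
With repressor JalT bound, *bexZ* is not transcribed.
So BexZ is not produced.
Melibiose is present, so YilV is inactive.
With no repressor bound, *orvV* is transcribed.
So OrvV is produced and active.
Quinate is present, so NerR is inactive.
No repressor is bound and OrvV is active, so *vorF* is transcribed.
So VorF is produced and active.
With repressor VorF bound, *jovK* is not transcribed.
So JovK is not produced.
With no repressor bound, *pexL* is transcribed.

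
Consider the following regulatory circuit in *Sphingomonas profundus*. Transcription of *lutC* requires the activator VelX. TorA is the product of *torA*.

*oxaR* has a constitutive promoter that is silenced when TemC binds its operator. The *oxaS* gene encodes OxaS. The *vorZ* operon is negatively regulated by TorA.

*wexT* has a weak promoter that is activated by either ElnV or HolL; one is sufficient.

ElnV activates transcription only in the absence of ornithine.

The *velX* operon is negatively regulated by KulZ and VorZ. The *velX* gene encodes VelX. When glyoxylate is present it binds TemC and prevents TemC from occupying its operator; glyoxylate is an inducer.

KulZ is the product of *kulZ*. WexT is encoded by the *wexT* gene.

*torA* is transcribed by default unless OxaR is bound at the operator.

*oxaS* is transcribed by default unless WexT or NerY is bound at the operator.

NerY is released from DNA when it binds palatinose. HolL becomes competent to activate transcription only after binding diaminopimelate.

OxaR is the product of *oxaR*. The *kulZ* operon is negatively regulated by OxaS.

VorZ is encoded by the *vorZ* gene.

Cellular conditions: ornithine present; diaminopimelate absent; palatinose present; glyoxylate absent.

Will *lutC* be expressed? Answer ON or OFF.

Ornithine is present, so ElnV is inactive.
Diaminopimelate is absent, so HolL is inactive.
No activator is available at the *wexT* promoter, so *wexT* is not transcribed.
So WexT is not produced.
Palatinose is present, so NerY is inactive.
With no repressor bound, *oxaS* is transcribed.
So OxaS is produced and active.
With repressor OxaS bound, *kulZ* is not transcribed.
So KulZ is not produced.
Glyoxylate is absent, so TemC is active.
With repressor TemC bound, *oxaR* is not transcribed.
So OxaR is not produced.
With no repressor bound, *torA* is transcribed.
So TorA is produced and active.
With repressor TorA bound, *vorZ* is not transcribed.
So VorZ is not produced.
With no repressor bound, *velX* is transcribed.
So VelX is produced and active.
No repressor is bound and VelX is active, so *lutC* is transcribed.

ON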